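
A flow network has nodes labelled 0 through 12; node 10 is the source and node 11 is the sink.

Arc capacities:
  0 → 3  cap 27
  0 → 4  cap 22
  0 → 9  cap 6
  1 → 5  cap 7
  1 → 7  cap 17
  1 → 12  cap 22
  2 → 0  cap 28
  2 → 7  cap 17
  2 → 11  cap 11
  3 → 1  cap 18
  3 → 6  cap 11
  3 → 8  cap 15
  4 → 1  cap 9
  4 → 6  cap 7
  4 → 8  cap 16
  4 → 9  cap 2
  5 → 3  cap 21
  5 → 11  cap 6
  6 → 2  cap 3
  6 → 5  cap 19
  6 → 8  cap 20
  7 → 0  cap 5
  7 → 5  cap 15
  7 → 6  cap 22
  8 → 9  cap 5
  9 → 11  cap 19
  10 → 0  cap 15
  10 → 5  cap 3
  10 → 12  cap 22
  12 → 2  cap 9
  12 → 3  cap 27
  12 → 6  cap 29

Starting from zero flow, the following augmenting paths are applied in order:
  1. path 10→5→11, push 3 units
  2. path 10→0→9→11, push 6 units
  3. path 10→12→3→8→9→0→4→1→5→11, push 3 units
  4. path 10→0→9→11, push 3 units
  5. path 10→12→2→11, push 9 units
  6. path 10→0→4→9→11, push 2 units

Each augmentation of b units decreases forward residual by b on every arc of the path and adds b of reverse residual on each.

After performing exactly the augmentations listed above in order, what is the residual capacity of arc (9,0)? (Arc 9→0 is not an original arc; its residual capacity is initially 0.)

after path 1 (10→5→11, push 3): res(9,0)=0
after path 2 (10→0→9→11, push 6): res(9,0)=6
after path 3 (10→12→3→8→9→0→4→1→5→11, push 3): res(9,0)=3
after path 4 (10→0→9→11, push 3): res(9,0)=6
after path 5 (10→12→2→11, push 9): res(9,0)=6
after path 6 (10→0→4→9→11, push 2): res(9,0)=6

Residual capacity of (9,0): 6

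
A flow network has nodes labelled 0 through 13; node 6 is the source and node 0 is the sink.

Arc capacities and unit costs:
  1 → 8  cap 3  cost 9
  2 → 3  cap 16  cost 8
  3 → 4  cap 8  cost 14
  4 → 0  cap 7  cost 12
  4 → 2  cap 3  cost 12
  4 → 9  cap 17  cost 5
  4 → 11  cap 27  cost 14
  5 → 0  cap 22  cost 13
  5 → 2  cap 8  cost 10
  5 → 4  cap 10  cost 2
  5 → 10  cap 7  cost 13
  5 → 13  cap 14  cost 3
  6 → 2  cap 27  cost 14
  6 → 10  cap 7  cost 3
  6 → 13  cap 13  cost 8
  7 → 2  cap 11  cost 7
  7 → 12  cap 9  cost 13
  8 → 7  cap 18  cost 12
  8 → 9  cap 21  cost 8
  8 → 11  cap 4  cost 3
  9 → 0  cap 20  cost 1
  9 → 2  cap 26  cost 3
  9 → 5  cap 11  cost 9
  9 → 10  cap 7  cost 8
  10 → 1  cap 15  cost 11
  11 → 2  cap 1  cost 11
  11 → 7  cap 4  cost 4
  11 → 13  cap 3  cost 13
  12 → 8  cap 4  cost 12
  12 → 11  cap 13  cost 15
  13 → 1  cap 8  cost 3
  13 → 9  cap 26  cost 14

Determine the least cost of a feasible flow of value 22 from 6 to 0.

Minimum cost for 22 units: 659

shortest-cost path #1: 6→13→9→0 push 13 @ unit cost 23 (adds 299)
shortest-cost path #2: 6→10→1→8→9→0 push 3 @ unit cost 32 (adds 96)
shortest-cost path #3: 6→2→3→4→9→0 push 4 @ unit cost 42 (adds 168)
shortest-cost path #4: 6→2→3→4→0 push 2 @ unit cost 48 (adds 96)
total cost = 659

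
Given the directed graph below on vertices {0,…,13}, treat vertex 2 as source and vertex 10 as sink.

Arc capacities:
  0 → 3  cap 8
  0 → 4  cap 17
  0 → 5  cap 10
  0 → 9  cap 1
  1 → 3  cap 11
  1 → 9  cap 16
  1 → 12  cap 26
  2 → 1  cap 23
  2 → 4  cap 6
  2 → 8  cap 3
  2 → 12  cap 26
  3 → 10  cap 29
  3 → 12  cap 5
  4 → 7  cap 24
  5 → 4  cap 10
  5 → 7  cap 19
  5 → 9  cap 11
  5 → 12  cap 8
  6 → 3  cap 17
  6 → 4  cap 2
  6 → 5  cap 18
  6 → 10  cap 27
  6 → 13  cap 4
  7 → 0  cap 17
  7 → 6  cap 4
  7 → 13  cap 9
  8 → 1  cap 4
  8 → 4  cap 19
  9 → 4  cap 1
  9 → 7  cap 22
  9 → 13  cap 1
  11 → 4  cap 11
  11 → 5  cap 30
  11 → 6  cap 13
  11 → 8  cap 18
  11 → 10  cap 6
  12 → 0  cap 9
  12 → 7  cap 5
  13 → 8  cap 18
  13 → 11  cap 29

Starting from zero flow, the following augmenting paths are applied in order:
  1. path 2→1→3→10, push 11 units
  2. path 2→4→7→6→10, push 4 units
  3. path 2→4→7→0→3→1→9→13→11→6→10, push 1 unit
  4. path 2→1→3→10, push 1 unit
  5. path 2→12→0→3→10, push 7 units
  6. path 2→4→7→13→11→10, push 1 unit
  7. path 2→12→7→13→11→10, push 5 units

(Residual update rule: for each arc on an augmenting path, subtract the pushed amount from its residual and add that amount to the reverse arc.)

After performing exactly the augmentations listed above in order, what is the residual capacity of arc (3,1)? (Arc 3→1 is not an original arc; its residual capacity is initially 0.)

Residual capacity of (3,1): 11

after path 1 (2→1→3→10, push 11): res(3,1)=11
after path 2 (2→4→7→6→10, push 4): res(3,1)=11
after path 3 (2→4→7→0→3→1→9→13→11→6→10, push 1): res(3,1)=10
after path 4 (2→1→3→10, push 1): res(3,1)=11
after path 5 (2→12→0→3→10, push 7): res(3,1)=11
after path 6 (2→4→7→13→11→10, push 1): res(3,1)=11
after path 7 (2→12→7→13→11→10, push 5): res(3,1)=11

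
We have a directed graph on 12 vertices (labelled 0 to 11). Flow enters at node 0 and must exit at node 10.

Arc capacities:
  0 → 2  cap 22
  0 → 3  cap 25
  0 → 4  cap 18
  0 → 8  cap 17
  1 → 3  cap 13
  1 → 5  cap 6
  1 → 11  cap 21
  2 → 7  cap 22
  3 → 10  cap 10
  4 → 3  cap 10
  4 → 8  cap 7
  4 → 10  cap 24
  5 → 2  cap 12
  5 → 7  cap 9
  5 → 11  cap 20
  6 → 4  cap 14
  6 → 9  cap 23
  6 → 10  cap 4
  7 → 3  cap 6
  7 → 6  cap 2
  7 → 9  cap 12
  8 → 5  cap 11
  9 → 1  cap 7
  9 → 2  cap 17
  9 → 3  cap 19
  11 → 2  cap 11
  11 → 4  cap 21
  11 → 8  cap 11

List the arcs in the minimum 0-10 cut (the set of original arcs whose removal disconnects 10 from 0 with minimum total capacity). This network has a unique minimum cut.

Min-cut arcs: {(3,10), (4,10), (7,6)} (total capacity 36)

augment #1: 0→3→10 push 10
augment #2: 0→4→10 push 18
augment #3: 0→2→7→6→10 push 2
augment #4: 0→8→5→11→4→10 push 6
max flow = 36; residual-reachable set from 0 gives S-side
cut edges (S→T): {(3,10), (4,10), (7,6)} total cap 36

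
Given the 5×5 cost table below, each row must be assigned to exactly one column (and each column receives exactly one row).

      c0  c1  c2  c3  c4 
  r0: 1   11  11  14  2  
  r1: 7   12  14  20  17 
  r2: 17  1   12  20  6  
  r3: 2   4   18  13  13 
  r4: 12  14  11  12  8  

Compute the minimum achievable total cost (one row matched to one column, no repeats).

optimal assignment: row0→col4 (cost 2), row1→col2 (cost 14), row2→col1 (cost 1), row3→col0 (cost 2), row4→col3 (cost 12)
total = 2 + 14 + 1 + 2 + 12 = 31

Minimum assignment cost: 31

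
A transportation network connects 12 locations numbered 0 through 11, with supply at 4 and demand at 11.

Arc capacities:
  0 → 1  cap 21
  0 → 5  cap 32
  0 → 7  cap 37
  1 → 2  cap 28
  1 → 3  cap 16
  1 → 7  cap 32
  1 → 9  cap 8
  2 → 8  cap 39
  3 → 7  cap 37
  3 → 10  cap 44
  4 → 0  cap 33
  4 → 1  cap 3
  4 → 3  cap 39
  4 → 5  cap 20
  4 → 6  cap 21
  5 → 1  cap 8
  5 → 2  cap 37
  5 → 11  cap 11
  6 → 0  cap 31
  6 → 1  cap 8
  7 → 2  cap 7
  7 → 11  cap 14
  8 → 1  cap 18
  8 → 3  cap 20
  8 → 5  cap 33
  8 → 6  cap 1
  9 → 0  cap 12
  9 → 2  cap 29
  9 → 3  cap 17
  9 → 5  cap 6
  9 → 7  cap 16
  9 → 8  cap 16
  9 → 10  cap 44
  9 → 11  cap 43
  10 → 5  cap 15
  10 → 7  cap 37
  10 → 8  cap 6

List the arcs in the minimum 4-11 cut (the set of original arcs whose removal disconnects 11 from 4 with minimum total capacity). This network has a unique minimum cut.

augment #1: 4→5→11 push 11
augment #2: 4→0→7→11 push 14
augment #3: 4→1→9→11 push 3
augment #4: 4→0→1→9→11 push 5
max flow = 33; residual-reachable set from 4 gives S-side
cut edges (S→T): {(1,9), (5,11), (7,11)} total cap 33

Min-cut arcs: {(1,9), (5,11), (7,11)} (total capacity 33)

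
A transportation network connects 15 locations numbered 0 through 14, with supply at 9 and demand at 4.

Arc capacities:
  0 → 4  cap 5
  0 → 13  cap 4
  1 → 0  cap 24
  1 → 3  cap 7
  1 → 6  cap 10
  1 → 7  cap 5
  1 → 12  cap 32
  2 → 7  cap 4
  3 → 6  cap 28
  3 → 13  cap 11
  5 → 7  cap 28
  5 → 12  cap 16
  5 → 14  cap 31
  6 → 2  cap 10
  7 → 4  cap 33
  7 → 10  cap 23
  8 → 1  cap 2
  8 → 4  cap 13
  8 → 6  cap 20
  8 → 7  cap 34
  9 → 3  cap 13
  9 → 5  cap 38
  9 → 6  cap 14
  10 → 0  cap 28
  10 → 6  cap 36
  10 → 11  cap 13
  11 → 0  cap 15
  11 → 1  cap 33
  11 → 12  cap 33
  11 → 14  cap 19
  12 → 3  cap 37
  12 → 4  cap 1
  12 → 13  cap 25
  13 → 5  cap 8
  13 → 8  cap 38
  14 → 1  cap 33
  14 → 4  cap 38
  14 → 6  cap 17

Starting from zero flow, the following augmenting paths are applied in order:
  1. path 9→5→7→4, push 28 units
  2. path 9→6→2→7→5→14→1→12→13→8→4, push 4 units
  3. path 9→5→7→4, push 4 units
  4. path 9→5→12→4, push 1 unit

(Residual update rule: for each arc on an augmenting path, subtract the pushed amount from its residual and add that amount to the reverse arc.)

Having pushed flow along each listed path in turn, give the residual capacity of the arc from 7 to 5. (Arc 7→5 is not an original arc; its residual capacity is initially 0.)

after path 1 (9→5→7→4, push 28): res(7,5)=28
after path 2 (9→6→2→7→5→14→1→12→13→8→4, push 4): res(7,5)=24
after path 3 (9→5→7→4, push 4): res(7,5)=28
after path 4 (9→5→12→4, push 1): res(7,5)=28

Residual capacity of (7,5): 28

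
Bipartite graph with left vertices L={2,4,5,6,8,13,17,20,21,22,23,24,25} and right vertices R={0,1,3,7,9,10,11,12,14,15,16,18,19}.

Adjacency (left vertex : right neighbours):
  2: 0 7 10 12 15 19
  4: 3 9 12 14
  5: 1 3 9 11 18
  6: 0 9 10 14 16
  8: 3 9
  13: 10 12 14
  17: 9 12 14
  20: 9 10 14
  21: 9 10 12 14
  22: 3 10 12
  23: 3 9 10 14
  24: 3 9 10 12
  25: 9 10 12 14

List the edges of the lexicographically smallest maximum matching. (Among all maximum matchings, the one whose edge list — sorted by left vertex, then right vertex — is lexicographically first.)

Lex-smallest maximum matching: {(2,0), (4,3), (5,1), (6,16), (8,9), (13,10), (17,12), (20,14)}

|M| = 8 (so the lex-smallest maximum matching has 8 edges)
process left vertices in ascending order; for each, take the smallest-labelled available neighbour that still permits 8 edges overall, or leave it unmatched if none does
lex-smallest matching: {2-0, 4-3, 5-1, 6-16, 8-9, 13-10, 17-12, 20-14}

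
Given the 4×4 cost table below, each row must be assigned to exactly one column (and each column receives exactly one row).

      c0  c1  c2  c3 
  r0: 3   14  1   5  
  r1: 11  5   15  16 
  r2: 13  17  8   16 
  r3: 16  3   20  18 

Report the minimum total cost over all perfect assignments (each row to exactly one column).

optimal assignment: row0→col3 (cost 5), row1→col0 (cost 11), row2→col2 (cost 8), row3→col1 (cost 3)
total = 5 + 11 + 8 + 3 = 27

Minimum assignment cost: 27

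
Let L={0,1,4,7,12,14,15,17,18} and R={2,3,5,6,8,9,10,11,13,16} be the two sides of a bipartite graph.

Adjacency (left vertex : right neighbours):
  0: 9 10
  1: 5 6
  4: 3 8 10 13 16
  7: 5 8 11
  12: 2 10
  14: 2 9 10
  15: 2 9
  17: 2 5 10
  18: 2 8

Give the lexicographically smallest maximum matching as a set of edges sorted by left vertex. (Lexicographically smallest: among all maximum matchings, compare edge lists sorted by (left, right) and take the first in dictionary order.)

Lex-smallest maximum matching: {(0,9), (1,6), (4,3), (7,11), (12,2), (14,10), (17,5), (18,8)}

|M| = 8 (so the lex-smallest maximum matching has 8 edges)
process left vertices in ascending order; for each, take the smallest-labelled available neighbour that still permits 8 edges overall, or leave it unmatched if none does
lex-smallest matching: {0-9, 1-6, 4-3, 7-11, 12-2, 14-10, 17-5, 18-8}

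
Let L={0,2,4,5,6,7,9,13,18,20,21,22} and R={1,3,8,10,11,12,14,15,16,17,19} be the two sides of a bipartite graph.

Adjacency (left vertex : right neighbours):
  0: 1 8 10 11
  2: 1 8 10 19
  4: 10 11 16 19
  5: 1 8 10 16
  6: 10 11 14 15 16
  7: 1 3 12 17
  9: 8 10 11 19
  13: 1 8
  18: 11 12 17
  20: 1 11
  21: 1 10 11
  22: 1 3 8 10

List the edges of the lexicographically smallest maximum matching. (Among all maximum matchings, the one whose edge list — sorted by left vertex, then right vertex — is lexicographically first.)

Lex-smallest maximum matching: {(0,1), (2,8), (4,10), (5,16), (6,14), (7,12), (9,19), (18,17), (20,11), (22,3)}

|M| = 10 (so the lex-smallest maximum matching has 10 edges)
process left vertices in ascending order; for each, take the smallest-labelled available neighbour that still permits 10 edges overall, or leave it unmatched if none does
lex-smallest matching: {0-1, 2-8, 4-10, 5-16, 6-14, 7-12, 9-19, 18-17, 20-11, 22-3}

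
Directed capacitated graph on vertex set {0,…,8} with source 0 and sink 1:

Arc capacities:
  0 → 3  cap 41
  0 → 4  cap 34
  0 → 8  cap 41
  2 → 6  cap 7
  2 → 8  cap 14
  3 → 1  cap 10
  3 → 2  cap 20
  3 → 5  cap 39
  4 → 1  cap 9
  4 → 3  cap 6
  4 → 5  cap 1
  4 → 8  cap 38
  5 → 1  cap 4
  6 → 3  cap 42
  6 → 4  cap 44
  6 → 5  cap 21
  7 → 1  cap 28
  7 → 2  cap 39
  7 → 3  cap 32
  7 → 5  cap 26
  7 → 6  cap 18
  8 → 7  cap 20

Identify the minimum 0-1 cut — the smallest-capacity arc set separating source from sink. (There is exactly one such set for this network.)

augment #1: 0→3→1 push 10
augment #2: 0→4→1 push 9
augment #3: 0→3→5→1 push 4
augment #4: 0→8→7→1 push 20
max flow = 43; residual-reachable set from 0 gives S-side
cut edges (S→T): {(3,1), (4,1), (5,1), (8,7)} total cap 43

Min-cut arcs: {(3,1), (4,1), (5,1), (8,7)} (total capacity 43)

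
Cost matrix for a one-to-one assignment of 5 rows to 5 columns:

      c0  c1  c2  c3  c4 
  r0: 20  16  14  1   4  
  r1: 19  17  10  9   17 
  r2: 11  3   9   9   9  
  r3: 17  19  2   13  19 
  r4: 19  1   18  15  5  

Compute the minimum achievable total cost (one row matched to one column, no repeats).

Minimum assignment cost: 27

optimal assignment: row0→col4 (cost 4), row1→col3 (cost 9), row2→col0 (cost 11), row3→col2 (cost 2), row4→col1 (cost 1)
total = 4 + 9 + 11 + 2 + 1 = 27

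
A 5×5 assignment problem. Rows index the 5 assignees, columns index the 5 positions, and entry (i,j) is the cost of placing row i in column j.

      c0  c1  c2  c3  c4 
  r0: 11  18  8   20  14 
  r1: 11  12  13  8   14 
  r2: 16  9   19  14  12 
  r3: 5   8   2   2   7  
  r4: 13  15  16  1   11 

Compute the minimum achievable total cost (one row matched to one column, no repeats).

Minimum assignment cost: 36

optimal assignment: row0→col2 (cost 8), row1→col0 (cost 11), row2→col1 (cost 9), row3→col4 (cost 7), row4→col3 (cost 1)
total = 8 + 11 + 9 + 7 + 1 = 36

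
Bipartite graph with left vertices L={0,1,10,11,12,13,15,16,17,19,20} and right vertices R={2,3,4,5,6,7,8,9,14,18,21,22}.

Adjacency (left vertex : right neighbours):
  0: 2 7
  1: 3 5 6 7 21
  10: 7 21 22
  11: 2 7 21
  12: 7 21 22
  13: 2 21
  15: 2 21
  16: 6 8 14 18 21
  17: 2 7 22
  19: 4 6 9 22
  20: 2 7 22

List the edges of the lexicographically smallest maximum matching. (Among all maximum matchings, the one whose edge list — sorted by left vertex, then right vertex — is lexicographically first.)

Lex-smallest maximum matching: {(0,2), (1,3), (10,7), (11,21), (12,22), (16,6), (19,4)}

|M| = 7 (so the lex-smallest maximum matching has 7 edges)
process left vertices in ascending order; for each, take the smallest-labelled available neighbour that still permits 7 edges overall, or leave it unmatched if none does
lex-smallest matching: {0-2, 1-3, 10-7, 11-21, 12-22, 16-6, 19-4}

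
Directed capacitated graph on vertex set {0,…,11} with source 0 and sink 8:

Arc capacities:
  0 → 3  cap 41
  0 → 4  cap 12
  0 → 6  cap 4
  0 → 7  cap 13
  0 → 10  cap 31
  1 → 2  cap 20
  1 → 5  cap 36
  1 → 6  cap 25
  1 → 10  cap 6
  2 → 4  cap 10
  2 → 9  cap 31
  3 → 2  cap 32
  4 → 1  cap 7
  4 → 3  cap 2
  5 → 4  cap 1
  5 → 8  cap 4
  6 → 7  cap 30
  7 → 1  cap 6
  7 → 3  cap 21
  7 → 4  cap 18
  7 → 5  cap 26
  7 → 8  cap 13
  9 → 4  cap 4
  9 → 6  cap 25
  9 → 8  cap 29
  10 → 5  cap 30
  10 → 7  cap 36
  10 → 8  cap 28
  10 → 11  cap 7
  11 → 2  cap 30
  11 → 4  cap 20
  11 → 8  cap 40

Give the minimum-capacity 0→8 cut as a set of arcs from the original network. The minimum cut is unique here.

Min-cut arcs: {(5,8), (7,8), (9,8), (10,8), (10,11)} (total capacity 81)

augment #1: 0→7→8 push 13
augment #2: 0→10→8 push 28
augment #3: 0→10→5→8 push 3
augment #4: 0→3→2→9→8 push 29
augment #5: 0→4→1→5→8 push 1
augment #6: 0→4→1→10→11→8 push 6
augment #7: 0→6→7→5→10→11→8 push 1
max flow = 81; residual-reachable set from 0 gives S-side
cut edges (S→T): {(5,8), (7,8), (9,8), (10,8), (10,11)} total cap 81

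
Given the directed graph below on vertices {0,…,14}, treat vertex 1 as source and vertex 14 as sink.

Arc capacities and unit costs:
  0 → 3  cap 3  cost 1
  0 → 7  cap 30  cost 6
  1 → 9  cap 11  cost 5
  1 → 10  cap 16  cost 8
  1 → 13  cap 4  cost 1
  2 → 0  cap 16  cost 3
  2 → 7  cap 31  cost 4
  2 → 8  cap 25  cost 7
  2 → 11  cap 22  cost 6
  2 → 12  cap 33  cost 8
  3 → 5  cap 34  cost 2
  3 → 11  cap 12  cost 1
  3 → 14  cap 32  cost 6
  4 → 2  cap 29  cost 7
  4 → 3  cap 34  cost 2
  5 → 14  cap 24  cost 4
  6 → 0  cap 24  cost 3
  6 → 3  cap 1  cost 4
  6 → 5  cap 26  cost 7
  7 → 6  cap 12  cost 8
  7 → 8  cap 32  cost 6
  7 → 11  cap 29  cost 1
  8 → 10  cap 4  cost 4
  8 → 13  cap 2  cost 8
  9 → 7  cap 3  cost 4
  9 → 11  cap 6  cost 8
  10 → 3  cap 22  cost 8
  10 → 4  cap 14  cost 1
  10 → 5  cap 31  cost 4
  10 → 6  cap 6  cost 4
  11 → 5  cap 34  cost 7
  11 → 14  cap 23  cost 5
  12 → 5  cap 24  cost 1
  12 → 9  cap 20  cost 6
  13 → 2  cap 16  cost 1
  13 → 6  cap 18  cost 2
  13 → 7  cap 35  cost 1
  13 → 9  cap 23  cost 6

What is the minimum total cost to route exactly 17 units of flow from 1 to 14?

Minimum cost for 17 units: 237

shortest-cost path #1: 1→13→7→11→14 push 4 @ unit cost 8 (adds 32)
shortest-cost path #2: 1→9→7→11→14 push 3 @ unit cost 15 (adds 45)
shortest-cost path #3: 1→10→5→14 push 10 @ unit cost 16 (adds 160)
total cost = 237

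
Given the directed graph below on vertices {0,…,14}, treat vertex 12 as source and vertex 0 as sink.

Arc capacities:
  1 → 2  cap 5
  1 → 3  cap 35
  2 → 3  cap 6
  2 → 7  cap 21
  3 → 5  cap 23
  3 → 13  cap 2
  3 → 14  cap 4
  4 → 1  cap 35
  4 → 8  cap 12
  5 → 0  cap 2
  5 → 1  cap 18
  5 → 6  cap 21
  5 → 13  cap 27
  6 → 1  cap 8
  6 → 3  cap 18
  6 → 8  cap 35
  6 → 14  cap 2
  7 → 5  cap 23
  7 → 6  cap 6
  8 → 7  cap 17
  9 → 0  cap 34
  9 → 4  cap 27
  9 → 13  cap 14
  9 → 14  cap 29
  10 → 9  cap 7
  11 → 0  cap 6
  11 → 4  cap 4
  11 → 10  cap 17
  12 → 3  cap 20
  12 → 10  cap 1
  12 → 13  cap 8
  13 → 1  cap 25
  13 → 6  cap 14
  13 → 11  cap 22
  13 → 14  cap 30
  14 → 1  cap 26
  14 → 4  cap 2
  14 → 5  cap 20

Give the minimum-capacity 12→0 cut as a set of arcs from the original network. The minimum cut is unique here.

augment #1: 12→3→5→0 push 2
augment #2: 12→10→9→0 push 1
augment #3: 12→13→11→0 push 6
augment #4: 12→13→11→10→9→0 push 2
augment #5: 12→3→13→11→10→9→0 push 2
augment #6: 12→3→5→13→11→10→9→0 push 2
max flow = 15; residual-reachable set from 12 gives S-side
cut edges (S→T): {(5,0), (10,9), (11,0)} total cap 15

Min-cut arcs: {(5,0), (10,9), (11,0)} (total capacity 15)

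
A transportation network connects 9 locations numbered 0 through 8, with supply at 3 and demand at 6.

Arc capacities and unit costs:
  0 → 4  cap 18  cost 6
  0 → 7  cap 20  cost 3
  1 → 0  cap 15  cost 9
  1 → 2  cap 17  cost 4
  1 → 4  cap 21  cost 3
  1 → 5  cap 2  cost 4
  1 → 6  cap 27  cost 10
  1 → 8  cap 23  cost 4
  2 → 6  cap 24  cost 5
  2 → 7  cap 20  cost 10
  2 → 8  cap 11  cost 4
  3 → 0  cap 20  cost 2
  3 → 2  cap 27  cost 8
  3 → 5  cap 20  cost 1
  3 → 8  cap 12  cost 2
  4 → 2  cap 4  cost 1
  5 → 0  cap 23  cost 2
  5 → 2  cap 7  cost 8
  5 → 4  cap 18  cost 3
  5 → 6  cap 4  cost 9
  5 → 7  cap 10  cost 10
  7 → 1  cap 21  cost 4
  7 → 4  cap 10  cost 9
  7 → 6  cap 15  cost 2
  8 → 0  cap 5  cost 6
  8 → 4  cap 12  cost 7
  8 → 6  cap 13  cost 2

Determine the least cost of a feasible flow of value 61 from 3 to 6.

Minimum cost for 61 units: 602

shortest-cost path #1: 3→8→6 push 12 @ unit cost 4 (adds 48)
shortest-cost path #2: 3→0→7→6 push 15 @ unit cost 7 (adds 105)
shortest-cost path #3: 3→5→6 push 4 @ unit cost 10 (adds 40)
shortest-cost path #4: 3→5→4→2→6 push 4 @ unit cost 10 (adds 40)
shortest-cost path #5: 3→2→6 push 20 @ unit cost 13 (adds 260)
shortest-cost path #6: 3→2→8→6 push 1 @ unit cost 14 (adds 14)
shortest-cost path #7: 3→0→7→1→6 push 5 @ unit cost 19 (adds 95)
total cost = 602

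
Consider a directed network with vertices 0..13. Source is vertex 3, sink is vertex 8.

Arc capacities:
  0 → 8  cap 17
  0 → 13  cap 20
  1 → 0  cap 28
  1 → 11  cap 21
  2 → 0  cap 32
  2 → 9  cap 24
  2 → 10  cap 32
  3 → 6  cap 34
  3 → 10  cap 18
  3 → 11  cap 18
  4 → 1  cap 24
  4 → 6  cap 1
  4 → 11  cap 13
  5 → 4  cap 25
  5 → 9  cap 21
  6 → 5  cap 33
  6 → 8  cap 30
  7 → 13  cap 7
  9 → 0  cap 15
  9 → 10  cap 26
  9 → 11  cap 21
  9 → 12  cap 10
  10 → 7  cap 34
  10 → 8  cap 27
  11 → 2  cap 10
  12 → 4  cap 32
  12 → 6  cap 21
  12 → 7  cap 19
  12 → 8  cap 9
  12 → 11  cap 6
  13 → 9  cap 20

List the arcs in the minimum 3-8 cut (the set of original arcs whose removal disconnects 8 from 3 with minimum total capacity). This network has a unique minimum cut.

Min-cut arcs: {(3,6), (3,10), (11,2)} (total capacity 62)

augment #1: 3→6→8 push 30
augment #2: 3→10→8 push 18
augment #3: 3→11→2→0→8 push 10
augment #4: 3→6→5→9→0→8 push 4
max flow = 62; residual-reachable set from 3 gives S-side
cut edges (S→T): {(3,6), (3,10), (11,2)} total cap 62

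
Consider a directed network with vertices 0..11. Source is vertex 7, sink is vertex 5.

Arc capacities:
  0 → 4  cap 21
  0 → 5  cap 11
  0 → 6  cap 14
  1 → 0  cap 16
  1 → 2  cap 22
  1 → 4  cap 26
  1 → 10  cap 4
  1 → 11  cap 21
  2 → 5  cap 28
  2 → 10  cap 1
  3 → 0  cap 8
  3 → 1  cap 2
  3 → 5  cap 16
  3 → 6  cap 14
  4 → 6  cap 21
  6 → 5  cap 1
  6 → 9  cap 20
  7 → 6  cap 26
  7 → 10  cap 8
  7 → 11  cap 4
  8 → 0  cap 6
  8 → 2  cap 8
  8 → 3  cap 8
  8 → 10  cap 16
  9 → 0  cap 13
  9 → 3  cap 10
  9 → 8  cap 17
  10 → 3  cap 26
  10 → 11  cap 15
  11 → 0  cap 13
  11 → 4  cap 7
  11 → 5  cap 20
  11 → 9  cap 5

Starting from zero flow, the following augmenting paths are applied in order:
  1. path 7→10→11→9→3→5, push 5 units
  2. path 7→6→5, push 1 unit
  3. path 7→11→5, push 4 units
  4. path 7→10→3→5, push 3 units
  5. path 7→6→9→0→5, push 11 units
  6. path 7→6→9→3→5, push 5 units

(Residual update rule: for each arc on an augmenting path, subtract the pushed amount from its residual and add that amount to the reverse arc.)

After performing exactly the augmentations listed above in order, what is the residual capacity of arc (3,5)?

after path 1 (7→10→11→9→3→5, push 5): res(3,5)=11
after path 2 (7→6→5, push 1): res(3,5)=11
after path 3 (7→11→5, push 4): res(3,5)=11
after path 4 (7→10→3→5, push 3): res(3,5)=8
after path 5 (7→6→9→0→5, push 11): res(3,5)=8
after path 6 (7→6→9→3→5, push 5): res(3,5)=3

Residual capacity of (3,5): 3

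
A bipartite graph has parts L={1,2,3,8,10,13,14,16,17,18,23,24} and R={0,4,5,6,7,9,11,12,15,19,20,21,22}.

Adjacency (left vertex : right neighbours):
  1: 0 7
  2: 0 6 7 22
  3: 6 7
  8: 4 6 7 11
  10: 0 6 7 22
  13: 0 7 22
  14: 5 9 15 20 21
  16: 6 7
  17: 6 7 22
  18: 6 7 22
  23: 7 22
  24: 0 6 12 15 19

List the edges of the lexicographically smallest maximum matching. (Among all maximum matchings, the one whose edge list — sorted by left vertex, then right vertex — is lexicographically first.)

|M| = 7 (so the lex-smallest maximum matching has 7 edges)
process left vertices in ascending order; for each, take the smallest-labelled available neighbour that still permits 7 edges overall, or leave it unmatched if none does
lex-smallest matching: {1-0, 2-6, 3-7, 8-4, 10-22, 14-5, 24-12}

Lex-smallest maximum matching: {(1,0), (2,6), (3,7), (8,4), (10,22), (14,5), (24,12)}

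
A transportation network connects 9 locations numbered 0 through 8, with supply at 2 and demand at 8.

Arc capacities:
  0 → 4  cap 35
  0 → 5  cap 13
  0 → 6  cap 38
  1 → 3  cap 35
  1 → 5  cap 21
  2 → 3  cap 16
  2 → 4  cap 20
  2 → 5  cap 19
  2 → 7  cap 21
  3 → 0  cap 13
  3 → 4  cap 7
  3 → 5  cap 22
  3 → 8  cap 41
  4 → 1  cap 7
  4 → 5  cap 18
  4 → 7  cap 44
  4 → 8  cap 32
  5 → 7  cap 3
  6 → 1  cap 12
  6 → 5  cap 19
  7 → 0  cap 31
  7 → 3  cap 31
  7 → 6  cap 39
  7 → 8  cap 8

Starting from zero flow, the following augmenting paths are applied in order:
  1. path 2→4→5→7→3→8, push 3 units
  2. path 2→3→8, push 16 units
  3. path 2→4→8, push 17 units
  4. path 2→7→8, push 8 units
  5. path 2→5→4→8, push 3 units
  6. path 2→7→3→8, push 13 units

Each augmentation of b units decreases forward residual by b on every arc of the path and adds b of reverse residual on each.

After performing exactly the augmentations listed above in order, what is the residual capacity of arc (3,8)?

after path 1 (2→4→5→7→3→8, push 3): res(3,8)=38
after path 2 (2→3→8, push 16): res(3,8)=22
after path 3 (2→4→8, push 17): res(3,8)=22
after path 4 (2→7→8, push 8): res(3,8)=22
after path 5 (2→5→4→8, push 3): res(3,8)=22
after path 6 (2→7→3→8, push 13): res(3,8)=9

Residual capacity of (3,8): 9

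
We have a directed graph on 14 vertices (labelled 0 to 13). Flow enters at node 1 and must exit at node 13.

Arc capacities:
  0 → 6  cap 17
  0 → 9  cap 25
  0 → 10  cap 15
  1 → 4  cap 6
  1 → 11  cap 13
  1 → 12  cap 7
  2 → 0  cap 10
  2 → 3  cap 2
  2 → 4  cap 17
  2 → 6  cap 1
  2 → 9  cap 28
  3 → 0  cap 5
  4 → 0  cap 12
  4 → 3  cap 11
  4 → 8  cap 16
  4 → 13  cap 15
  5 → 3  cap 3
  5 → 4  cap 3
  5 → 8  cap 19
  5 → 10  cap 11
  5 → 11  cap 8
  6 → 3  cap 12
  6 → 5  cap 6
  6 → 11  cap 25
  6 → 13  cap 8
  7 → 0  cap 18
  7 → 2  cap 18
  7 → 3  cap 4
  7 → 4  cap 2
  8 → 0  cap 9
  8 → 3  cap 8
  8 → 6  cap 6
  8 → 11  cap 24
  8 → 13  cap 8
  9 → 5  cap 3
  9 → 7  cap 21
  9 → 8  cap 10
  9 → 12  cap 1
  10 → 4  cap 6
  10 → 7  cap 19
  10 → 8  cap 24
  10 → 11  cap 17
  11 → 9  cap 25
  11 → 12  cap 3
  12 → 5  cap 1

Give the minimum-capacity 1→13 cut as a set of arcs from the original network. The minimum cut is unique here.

Min-cut arcs: {(1,4), (1,11), (12,5)} (total capacity 20)

augment #1: 1→4→13 push 6
augment #2: 1→11→9→8→13 push 8
augment #3: 1→12→5→4→13 push 1
augment #4: 1→11→9→5→4→13 push 2
augment #5: 1→11→9→7→4→13 push 2
augment #6: 1→11→9→8→6→13 push 1
max flow = 20; residual-reachable set from 1 gives S-side
cut edges (S→T): {(1,4), (1,11), (12,5)} total cap 20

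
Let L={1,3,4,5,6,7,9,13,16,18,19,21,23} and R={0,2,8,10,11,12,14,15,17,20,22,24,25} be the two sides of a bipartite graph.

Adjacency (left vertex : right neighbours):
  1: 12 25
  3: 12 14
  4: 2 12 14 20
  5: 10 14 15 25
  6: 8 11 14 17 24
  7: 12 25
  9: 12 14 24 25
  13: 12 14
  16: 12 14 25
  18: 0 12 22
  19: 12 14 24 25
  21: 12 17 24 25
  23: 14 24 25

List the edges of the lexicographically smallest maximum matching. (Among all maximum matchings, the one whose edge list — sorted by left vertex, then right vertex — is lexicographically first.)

Lex-smallest maximum matching: {(1,12), (3,14), (4,2), (5,10), (6,8), (7,25), (9,24), (18,0), (21,17)}

|M| = 9 (so the lex-smallest maximum matching has 9 edges)
process left vertices in ascending order; for each, take the smallest-labelled available neighbour that still permits 9 edges overall, or leave it unmatched if none does
lex-smallest matching: {1-12, 3-14, 4-2, 5-10, 6-8, 7-25, 9-24, 18-0, 21-17}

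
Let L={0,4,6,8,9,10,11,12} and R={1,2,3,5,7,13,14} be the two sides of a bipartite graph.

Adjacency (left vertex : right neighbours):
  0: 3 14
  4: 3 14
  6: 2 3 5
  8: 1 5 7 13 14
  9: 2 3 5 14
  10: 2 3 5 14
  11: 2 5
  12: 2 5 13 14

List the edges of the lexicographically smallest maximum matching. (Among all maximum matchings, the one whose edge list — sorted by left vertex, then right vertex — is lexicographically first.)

|M| = 6 (so the lex-smallest maximum matching has 6 edges)
process left vertices in ascending order; for each, take the smallest-labelled available neighbour that still permits 6 edges overall, or leave it unmatched if none does
lex-smallest matching: {0-3, 4-14, 6-2, 8-1, 9-5, 12-13}

Lex-smallest maximum matching: {(0,3), (4,14), (6,2), (8,1), (9,5), (12,13)}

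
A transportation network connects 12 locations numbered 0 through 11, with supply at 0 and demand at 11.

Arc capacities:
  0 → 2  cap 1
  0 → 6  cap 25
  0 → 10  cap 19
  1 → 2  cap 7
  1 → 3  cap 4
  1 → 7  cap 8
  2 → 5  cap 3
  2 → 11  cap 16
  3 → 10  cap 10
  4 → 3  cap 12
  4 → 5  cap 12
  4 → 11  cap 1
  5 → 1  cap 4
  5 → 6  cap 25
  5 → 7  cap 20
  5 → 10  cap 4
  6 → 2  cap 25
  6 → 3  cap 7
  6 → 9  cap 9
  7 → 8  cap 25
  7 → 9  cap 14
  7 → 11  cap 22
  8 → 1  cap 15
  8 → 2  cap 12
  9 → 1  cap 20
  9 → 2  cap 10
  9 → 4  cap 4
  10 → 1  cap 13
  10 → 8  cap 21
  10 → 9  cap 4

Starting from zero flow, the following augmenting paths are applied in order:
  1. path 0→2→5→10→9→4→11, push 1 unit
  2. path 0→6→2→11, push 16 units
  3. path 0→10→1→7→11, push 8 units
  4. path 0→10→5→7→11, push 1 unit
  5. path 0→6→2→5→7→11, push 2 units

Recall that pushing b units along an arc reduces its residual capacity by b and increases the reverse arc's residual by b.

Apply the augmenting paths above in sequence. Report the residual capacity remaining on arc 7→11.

after path 1 (0→2→5→10→9→4→11, push 1): res(7,11)=22
after path 2 (0→6→2→11, push 16): res(7,11)=22
after path 3 (0→10→1→7→11, push 8): res(7,11)=14
after path 4 (0→10→5→7→11, push 1): res(7,11)=13
after path 5 (0→6→2→5→7→11, push 2): res(7,11)=11

Residual capacity of (7,11): 11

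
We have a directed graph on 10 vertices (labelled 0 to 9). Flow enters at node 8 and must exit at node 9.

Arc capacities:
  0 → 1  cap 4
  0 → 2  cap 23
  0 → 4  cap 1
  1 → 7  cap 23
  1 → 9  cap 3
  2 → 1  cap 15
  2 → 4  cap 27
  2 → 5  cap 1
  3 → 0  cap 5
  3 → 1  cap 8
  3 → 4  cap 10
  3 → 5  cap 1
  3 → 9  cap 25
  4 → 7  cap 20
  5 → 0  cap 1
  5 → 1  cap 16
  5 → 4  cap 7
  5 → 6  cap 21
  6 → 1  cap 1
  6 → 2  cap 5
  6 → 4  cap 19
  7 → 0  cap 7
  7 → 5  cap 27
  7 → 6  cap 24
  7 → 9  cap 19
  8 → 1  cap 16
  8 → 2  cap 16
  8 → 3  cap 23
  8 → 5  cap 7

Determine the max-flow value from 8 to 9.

Maximum flow value: 45

augment #1: 8→1→9 bottleneck 3, total now 3
augment #2: 8→3→9 bottleneck 23, total now 26
augment #3: 8→1→7→9 bottleneck 13, total now 39
augment #4: 8→2→1→7→9 bottleneck 6, total now 45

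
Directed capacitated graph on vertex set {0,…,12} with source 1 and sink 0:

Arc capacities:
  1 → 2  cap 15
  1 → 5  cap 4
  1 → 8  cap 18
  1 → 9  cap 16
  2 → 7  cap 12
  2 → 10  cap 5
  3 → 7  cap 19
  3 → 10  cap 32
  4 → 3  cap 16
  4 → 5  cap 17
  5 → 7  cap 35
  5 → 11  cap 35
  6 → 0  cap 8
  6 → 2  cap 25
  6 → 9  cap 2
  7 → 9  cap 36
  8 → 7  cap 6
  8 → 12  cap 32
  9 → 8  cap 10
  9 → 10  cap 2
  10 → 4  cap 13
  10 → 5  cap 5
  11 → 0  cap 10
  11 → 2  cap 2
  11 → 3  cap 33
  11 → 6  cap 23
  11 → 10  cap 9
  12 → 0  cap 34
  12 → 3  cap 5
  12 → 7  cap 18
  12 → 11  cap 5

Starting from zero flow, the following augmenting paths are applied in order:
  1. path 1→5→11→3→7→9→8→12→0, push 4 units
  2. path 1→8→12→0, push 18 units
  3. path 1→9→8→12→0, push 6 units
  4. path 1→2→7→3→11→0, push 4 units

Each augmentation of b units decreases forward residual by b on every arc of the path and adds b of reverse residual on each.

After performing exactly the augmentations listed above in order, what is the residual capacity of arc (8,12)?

after path 1 (1→5→11→3→7→9→8→12→0, push 4): res(8,12)=28
after path 2 (1→8→12→0, push 18): res(8,12)=10
after path 3 (1→9→8→12→0, push 6): res(8,12)=4
after path 4 (1→2→7→3→11→0, push 4): res(8,12)=4

Residual capacity of (8,12): 4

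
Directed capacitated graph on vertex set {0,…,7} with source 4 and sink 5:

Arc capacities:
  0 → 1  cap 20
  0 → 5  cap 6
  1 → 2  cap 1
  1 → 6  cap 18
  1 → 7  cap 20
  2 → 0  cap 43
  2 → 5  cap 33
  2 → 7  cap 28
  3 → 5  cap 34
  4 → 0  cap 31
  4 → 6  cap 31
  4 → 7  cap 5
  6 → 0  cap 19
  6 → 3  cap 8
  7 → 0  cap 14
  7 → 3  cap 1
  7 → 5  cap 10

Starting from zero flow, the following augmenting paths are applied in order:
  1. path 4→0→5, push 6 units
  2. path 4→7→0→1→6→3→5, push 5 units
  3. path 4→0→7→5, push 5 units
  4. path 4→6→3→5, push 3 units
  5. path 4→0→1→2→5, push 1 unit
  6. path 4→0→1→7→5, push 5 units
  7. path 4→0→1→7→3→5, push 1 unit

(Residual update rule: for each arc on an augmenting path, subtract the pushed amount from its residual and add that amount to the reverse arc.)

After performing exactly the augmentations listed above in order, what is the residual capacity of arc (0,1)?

Residual capacity of (0,1): 8

after path 1 (4→0→5, push 6): res(0,1)=20
after path 2 (4→7→0→1→6→3→5, push 5): res(0,1)=15
after path 3 (4→0→7→5, push 5): res(0,1)=15
after path 4 (4→6→3→5, push 3): res(0,1)=15
after path 5 (4→0→1→2→5, push 1): res(0,1)=14
after path 6 (4→0→1→7→5, push 5): res(0,1)=9
after path 7 (4→0→1→7→3→5, push 1): res(0,1)=8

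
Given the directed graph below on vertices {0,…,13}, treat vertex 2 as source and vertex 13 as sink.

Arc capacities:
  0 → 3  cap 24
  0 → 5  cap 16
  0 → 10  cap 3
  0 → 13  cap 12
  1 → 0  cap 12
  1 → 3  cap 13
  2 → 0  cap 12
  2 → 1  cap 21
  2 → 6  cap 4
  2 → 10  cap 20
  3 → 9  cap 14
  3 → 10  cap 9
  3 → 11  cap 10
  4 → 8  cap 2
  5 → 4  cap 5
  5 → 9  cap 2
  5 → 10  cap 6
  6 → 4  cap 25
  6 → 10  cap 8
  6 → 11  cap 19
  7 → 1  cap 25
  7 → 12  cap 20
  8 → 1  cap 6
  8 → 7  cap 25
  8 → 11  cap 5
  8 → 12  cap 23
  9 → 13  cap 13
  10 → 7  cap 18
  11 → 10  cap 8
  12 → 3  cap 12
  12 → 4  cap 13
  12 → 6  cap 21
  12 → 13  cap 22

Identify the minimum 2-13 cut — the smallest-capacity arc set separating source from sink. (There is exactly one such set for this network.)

Min-cut arcs: {(0,13), (4,8), (9,13), (10,7)} (total capacity 45)

augment #1: 2→0→13 push 12
augment #2: 2→1→3→9→13 push 13
augment #3: 2→10→7→12→13 push 18
augment #4: 2→6→4→8→12→13 push 2
max flow = 45; residual-reachable set from 2 gives S-side
cut edges (S→T): {(0,13), (4,8), (9,13), (10,7)} total cap 45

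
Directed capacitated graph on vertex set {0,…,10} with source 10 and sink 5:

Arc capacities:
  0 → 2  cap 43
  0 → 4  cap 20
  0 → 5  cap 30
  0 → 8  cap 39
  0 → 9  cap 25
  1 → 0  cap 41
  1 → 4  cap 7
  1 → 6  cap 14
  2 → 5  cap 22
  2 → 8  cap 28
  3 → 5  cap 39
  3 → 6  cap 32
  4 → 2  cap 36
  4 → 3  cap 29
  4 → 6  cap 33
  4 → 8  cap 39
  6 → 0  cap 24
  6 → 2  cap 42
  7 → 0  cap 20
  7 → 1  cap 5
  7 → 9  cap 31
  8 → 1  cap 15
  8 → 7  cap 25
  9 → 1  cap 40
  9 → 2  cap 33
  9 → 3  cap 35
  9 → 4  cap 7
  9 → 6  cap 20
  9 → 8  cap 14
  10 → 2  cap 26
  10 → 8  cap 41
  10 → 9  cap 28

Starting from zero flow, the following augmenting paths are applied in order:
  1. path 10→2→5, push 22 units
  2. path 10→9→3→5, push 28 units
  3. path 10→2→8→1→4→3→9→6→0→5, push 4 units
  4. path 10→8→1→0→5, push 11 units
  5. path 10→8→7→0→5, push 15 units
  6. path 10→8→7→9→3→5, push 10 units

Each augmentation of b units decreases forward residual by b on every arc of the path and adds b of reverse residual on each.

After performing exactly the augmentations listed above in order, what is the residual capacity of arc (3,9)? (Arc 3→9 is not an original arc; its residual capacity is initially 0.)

after path 1 (10→2→5, push 22): res(3,9)=0
after path 2 (10→9→3→5, push 28): res(3,9)=28
after path 3 (10→2→8→1→4→3→9→6→0→5, push 4): res(3,9)=24
after path 4 (10→8→1→0→5, push 11): res(3,9)=24
after path 5 (10→8→7→0→5, push 15): res(3,9)=24
after path 6 (10→8→7→9→3→5, push 10): res(3,9)=34

Residual capacity of (3,9): 34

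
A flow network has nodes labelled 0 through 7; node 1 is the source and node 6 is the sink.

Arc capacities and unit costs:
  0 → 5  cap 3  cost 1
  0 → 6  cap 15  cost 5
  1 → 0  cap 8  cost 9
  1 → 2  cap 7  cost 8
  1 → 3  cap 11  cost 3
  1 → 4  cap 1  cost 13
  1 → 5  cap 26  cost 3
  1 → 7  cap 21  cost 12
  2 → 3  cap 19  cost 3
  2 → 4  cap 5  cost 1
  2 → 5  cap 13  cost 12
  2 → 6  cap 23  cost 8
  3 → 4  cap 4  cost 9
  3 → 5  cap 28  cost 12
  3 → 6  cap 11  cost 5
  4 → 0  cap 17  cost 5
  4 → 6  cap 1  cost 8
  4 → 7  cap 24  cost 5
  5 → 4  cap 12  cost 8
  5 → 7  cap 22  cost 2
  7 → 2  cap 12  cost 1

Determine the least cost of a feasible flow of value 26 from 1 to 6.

shortest-cost path #1: 1→3→6 push 11 @ unit cost 8 (adds 88)
shortest-cost path #2: 1→0→6 push 8 @ unit cost 14 (adds 112)
shortest-cost path #3: 1→5→7→2→6 push 7 @ unit cost 14 (adds 98)
total cost = 298

Minimum cost for 26 units: 298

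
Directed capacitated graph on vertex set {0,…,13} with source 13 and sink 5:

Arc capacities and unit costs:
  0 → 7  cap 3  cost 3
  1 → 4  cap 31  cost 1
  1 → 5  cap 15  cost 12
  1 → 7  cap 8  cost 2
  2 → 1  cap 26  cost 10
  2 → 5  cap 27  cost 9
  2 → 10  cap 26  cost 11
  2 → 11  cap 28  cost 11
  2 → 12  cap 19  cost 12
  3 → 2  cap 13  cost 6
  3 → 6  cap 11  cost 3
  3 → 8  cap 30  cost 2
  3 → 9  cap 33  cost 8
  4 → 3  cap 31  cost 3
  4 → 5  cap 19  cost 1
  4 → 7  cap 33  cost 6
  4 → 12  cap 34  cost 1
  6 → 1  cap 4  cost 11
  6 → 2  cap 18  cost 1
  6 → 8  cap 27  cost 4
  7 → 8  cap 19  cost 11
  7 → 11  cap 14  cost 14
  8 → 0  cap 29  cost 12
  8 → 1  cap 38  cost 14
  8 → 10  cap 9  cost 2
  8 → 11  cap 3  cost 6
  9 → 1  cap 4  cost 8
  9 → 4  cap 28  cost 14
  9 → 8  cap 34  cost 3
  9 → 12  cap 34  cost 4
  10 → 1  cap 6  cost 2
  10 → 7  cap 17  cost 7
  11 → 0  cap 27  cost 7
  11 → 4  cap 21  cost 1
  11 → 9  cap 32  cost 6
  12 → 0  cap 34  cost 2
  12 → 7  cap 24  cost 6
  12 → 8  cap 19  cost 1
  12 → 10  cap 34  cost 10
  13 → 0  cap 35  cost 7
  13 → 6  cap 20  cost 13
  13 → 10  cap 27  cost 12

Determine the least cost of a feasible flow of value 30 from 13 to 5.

shortest-cost path #1: 13→10→1→4→5 push 6 @ unit cost 16 (adds 96)
shortest-cost path #2: 13→6→2→5 push 18 @ unit cost 23 (adds 414)
shortest-cost path #3: 13→6→8→11→4→5 push 2 @ unit cost 25 (adds 50)
shortest-cost path #4: 13→0→7→11→4→5 push 3 @ unit cost 26 (adds 78)
shortest-cost path #5: 13→10→7→11→4→5 push 1 @ unit cost 35 (adds 35)
total cost = 673

Minimum cost for 30 units: 673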